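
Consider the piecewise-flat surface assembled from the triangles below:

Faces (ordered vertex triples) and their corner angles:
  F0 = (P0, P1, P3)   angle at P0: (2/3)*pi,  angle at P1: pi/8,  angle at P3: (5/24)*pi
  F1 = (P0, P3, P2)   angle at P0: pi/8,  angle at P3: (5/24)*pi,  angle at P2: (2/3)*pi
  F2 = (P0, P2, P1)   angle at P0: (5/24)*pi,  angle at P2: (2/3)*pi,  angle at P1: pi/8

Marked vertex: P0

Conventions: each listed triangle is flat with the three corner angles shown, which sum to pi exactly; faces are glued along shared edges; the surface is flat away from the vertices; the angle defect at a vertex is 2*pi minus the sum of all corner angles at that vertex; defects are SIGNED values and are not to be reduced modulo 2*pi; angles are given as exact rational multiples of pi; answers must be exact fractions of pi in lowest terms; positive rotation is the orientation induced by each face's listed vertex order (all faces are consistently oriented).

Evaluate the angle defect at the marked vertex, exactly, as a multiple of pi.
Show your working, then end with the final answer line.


Sum of corner angles at P0: pi
defect = 2*pi - pi

Answer: defect(P0) = pi


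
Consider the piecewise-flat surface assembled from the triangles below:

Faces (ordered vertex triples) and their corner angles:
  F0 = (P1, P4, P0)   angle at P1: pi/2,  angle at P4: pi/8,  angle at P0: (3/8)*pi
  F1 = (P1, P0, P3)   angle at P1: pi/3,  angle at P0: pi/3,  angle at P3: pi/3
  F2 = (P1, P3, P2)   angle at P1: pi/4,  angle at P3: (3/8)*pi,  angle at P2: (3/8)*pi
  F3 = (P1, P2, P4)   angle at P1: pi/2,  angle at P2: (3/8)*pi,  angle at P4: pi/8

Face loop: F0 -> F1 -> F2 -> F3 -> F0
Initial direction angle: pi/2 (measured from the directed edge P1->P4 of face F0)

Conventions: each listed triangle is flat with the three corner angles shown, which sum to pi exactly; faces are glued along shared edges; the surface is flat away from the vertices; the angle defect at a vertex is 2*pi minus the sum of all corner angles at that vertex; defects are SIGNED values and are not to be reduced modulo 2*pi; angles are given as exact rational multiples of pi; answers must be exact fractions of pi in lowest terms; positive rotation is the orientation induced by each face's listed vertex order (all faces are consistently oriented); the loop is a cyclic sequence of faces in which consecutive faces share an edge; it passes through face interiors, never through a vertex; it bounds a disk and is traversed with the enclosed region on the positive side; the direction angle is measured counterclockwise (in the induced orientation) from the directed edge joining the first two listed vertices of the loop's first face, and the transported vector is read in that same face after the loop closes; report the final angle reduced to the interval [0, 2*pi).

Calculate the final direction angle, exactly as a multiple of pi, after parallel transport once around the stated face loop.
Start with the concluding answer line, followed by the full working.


Answer: final direction angle = (11/12)*pi

enclosed vertex P1: corner angles sum to (19/12)*pi, defect = 2*pi - (19/12)*pi = (5/12)*pi
the rotation equals the total enclosed defect, so the final angle is initial + defects (mod 2*pi)
final angle = pi/2 + (5/12)*pi = (11/12)*pi (mod 2*pi)


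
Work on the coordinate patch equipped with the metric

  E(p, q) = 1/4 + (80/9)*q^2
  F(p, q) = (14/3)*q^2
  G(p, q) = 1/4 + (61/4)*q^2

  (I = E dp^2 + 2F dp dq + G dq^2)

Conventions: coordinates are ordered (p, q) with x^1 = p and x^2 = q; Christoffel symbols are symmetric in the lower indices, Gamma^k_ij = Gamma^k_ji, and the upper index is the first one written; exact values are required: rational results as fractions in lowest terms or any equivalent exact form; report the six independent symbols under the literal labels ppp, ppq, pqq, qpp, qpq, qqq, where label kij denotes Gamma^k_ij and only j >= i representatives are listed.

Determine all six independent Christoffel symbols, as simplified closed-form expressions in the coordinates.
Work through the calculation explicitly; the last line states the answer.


E = 1/4 + (80/9)*q^2; F = (14/3)*q^2; G = 1/4 + (61/4)*q^2
Gamma^k_ij = (1/2) g^{kl} (d_i g_jl + d_j g_il - d_l g_ij), with g^inv = (1/(EG-F^2)) [[G, -F], [-F, E]]
first partials: E_p = 0, E_q = (160/9)*q, F_p = 0, F_q = (28/3)*q, G_p = 0, G_q = (61/2)*q
D = EG - F^2 = 1/16 + (869/144)*q^2 + (1024/9)*q^4
expanded: Gamma^p_pp = (G E_p - 2F F_p + F E_q)/(2D), Gamma^p_pq = (G E_q - F G_p)/(2D), Gamma^p_qq = (2G F_q - G G_p - F G_q)/(2D), Gamma^q_pp = (2E F_p - E E_q - F E_p)/(2D), Gamma^q_pq = (E G_p - F E_q)/(2D), Gamma^q_qq = (E G_q - 2F F_q + F G_p)/(2D); substitute and cancel common factors

Answer: Gamma_ppp = 17920*q^3/(49152*q^4 + 2607*q^2 + 27), Gamma_ppq = (19520*q^3 + 320*q)/(16384*q^4 + 869*q^2 + 9), Gamma_pqq = (10248*q^3 + 336*q)/(16384*q^4 + 869*q^2 + 9), Gamma_qpp = (-102400*q^3 - 2880*q)/(147456*q^4 + 7821*q^2 + 81), Gamma_qpq = -17920*q^3/(49152*q^4 + 2607*q^2 + 27), Gamma_qqq = (13248*q^3 + 549*q)/(16384*q^4 + 869*q^2 + 9)


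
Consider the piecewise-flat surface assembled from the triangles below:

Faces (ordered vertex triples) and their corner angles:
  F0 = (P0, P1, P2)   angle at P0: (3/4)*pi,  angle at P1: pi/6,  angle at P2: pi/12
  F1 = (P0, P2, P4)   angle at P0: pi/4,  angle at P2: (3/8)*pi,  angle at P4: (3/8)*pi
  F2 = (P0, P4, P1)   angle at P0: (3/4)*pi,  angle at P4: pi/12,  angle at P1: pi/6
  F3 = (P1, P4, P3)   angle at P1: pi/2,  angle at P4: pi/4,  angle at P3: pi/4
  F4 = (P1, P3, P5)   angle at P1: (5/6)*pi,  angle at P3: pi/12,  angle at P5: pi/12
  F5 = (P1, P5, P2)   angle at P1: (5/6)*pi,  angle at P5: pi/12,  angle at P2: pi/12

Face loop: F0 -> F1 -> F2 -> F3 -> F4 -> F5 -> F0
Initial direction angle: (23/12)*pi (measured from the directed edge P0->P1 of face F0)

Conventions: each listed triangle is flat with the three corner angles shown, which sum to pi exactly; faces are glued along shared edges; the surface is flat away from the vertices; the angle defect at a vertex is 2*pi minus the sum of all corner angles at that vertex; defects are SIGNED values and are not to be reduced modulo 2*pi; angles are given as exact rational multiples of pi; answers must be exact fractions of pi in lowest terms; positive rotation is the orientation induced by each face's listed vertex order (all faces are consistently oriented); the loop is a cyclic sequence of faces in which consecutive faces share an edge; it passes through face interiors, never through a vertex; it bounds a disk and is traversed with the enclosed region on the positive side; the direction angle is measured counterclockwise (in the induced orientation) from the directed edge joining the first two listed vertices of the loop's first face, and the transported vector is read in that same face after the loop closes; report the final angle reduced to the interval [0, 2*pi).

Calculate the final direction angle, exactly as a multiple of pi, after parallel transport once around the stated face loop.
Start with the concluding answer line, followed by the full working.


Answer: final direction angle = (5/3)*pi

enclosed vertex P0: corner angles sum to (7/4)*pi, defect = 2*pi - (7/4)*pi = pi/4
enclosed vertex P1: corner angles sum to (5/2)*pi, defect = 2*pi - (5/2)*pi = -pi/2
by Gauss-Bonnet the loop rotates the vector by the enclosed defect sum (positive orientation, mod 2*pi)
final angle = (23/12)*pi - pi/4 = (5/3)*pi (mod 2*pi)


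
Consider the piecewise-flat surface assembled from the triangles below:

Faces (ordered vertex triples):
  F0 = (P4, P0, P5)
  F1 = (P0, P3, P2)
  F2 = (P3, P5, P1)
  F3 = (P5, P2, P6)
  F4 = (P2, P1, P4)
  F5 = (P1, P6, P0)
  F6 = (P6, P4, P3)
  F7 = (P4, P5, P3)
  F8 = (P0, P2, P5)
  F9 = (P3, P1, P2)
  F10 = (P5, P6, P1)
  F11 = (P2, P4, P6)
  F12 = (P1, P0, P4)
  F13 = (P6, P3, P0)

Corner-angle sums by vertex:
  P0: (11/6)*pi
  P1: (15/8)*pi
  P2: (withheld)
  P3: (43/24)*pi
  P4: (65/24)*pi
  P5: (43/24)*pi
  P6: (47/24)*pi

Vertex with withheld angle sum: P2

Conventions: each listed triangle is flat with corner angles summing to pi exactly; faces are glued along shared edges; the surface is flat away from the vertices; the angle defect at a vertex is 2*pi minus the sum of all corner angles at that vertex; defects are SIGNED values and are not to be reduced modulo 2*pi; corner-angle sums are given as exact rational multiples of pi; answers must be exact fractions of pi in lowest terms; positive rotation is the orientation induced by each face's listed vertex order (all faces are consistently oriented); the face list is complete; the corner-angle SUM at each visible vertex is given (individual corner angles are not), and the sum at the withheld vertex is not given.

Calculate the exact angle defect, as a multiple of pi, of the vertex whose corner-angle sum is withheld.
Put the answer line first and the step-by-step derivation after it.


Answer: defect(P2) = -pi/24

V = 7, E = 21, F = 14; chi = V - E + F = 0
Gauss-Bonnet: total defect = 2*pi*chi = 0; visible defects sum to pi/24


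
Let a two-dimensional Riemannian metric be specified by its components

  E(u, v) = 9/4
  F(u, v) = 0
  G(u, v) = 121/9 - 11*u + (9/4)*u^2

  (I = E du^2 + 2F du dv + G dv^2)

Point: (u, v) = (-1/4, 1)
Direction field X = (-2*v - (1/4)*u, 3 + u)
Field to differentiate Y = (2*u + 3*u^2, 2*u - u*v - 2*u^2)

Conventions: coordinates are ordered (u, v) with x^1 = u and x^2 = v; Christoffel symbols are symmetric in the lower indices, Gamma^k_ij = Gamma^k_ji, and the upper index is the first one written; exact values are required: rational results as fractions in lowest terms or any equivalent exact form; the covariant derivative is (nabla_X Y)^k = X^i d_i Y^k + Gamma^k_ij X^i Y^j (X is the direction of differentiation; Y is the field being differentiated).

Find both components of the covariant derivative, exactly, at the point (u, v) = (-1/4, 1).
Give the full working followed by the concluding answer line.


E = 9/4, F = 0, G = 9409/576 at the point
E_u = 0, E_v = 0, F_u = 0, F_v = 0, G_u = -97/8, G_v = 0
EG - F^2 = 9409/256;  g^inv = (256/9409) * [[9409/576, 0], [0, 9/4]]
first-kind symbols [ij,l] = (1/2)(d_i g_jl + d_j g_il - d_l g_ij): [uu,u] = E_u/2 = 0, [uu,v] = F_u - E_v/2 = 0, [uv,u] = E_v/2 = 0, [uv,v] = G_u/2 = -97/16, [vv,u] = F_v - G_u/2 = 97/16, [vv,v] = G_v/2 = 0
Gamma^u_ij = (G*[ij,u] - F*[ij,v])/(EG - F^2), Gamma^v_ij = (E*[ij,v] - F*[ij,u])/(EG - F^2)
Gamma_uuu = 0, Gamma_uuv = 0, Gamma_uvv = 97/36, Gamma_vuu = 0, Gamma_vuv = -36/97, Gamma_vvv = 0
X = (-31/16, 11/4), Y = (-5/16, -3/8) at the point

Answer: (nabla_X Y)^u = -1439/384, (nabla_X Y)^v = -9741/3104


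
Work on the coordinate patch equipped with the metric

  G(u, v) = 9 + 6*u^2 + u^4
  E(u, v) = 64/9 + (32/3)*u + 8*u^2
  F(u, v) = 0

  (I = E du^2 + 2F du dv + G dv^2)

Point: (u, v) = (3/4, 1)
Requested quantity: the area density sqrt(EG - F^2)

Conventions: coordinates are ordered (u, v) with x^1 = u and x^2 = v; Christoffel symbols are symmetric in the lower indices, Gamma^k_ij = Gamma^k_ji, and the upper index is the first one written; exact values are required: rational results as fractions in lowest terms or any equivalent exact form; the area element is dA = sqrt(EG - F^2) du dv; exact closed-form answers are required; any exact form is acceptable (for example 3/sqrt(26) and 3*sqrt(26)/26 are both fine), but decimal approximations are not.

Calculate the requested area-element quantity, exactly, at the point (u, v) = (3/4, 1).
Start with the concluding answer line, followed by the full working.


Answer: sqrt(EG - F^2) = 19*sqrt(706)/32

E = 353/18, F = 0, G = 3249/256; EG - F^2 = 127433/512


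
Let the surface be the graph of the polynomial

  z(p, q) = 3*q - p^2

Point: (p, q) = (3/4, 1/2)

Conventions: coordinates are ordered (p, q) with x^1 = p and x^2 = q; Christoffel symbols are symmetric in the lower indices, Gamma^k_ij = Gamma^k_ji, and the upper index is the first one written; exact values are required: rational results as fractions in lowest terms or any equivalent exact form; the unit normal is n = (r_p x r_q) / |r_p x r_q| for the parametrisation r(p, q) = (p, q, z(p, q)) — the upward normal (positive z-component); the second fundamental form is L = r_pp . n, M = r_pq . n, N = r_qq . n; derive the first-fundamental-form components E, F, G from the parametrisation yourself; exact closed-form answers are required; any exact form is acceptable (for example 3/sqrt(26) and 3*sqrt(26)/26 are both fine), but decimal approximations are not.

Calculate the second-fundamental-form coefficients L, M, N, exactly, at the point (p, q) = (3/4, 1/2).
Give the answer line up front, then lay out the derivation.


Answer: L = -4/7, M = 0, N = 0

z_p = -3/2, z_q = 3, z_pp = -2, z_pq = 0, z_qq = 0
E = 13/4, F = -9/2, G = 10; answer radicand W^2 = 49/4
unnormalised second-form numerators: l = -2, m = 0, n = 0; L = l/sqrt(49/4), and similarly M = m/sqrt(W^2), N = n/sqrt(W^2)


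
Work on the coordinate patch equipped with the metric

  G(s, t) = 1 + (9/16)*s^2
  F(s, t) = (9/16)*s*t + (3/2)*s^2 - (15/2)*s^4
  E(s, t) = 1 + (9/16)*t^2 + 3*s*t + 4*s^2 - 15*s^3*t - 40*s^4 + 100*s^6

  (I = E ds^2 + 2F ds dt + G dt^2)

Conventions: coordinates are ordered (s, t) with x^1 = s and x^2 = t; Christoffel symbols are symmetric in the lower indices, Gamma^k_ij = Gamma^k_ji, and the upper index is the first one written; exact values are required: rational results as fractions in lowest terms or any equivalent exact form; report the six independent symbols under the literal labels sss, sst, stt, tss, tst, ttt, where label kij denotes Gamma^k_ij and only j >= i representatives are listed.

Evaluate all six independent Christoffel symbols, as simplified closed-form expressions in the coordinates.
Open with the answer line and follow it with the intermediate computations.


Answer: Gamma_sss = (4800*s^5 - 1280*s^3 - 360*s^2*t + 64*s + 24*t)/(1600*s^6 - 640*s^4 - 240*s^3*t + 73*s^2 + 48*s*t + 9*t^2 + 16), Gamma_sst = (-120*s^3 + 24*s + 9*t)/(1600*s^6 - 640*s^4 - 240*s^3*t + 73*s^2 + 48*s*t + 9*t^2 + 16), Gamma_stt = 0, Gamma_tss = (-360*s^3 + 24*s)/(1600*s^6 - 640*s^4 - 240*s^3*t + 73*s^2 + 48*s*t + 9*t^2 + 16), Gamma_tst = 9*s/(1600*s^6 - 640*s^4 - 240*s^3*t + 73*s^2 + 48*s*t + 9*t^2 + 16), Gamma_ttt = 0

E = 1 + (9/16)*t^2 + 3*s*t + 4*s^2 - 15*s^3*t - 40*s^4 + 100*s^6; F = (9/16)*s*t + (3/2)*s^2 - (15/2)*s^4; G = 1 + (9/16)*s^2
Gamma^k_ij = (1/2) g^{kl} (d_i g_jl + d_j g_il - d_l g_ij), with g^inv = (1/(EG-F^2)) [[G, -F], [-F, E]]
first partials: E_s = 3*t + 8*s - 45*s^2*t - 160*s^3 + 600*s^5, E_t = (9/8)*t + 3*s - 15*s^3, F_s = (9/16)*t + 3*s - 30*s^3, F_t = (9/16)*s, G_s = (9/8)*s, G_t = 0
D = EG - F^2 = 1 + (9/16)*t^2 + 3*s*t + (73/16)*s^2 - 15*s^3*t - 40*s^4 + 100*s^6
expanded: Gamma^s_ss = (G E_s - 2F F_s + F E_t)/(2D), Gamma^s_st = (G E_t - F G_s)/(2D), Gamma^s_tt = (2G F_t - G G_s - F G_t)/(2D), Gamma^t_ss = (2E F_s - E E_t - F E_s)/(2D), Gamma^t_st = (E G_s - F E_t)/(2D), Gamma^t_tt = (E G_t - 2F F_t + F G_s)/(2D); substitute and cancel common factors


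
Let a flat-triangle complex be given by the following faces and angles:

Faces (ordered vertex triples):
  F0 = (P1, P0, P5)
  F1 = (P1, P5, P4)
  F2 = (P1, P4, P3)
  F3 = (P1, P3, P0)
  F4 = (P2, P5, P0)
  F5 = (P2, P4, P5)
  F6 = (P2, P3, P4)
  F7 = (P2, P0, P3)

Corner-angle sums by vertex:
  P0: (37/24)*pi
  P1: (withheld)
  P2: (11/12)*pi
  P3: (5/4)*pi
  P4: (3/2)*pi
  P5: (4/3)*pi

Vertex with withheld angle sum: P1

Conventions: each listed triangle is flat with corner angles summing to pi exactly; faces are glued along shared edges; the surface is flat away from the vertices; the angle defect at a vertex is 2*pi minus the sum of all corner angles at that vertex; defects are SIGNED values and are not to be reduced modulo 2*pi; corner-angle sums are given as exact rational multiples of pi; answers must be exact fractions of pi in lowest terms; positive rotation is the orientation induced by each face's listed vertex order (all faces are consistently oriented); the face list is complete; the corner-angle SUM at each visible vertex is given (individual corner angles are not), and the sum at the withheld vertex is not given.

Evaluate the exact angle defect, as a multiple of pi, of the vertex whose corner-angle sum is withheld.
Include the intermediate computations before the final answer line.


V = 6, E = 12, F = 8; chi = V - E + F = 2
Gauss-Bonnet: total defect = 2*pi*chi = 4*pi; visible defects sum to (83/24)*pi

Answer: defect(P1) = (13/24)*pi


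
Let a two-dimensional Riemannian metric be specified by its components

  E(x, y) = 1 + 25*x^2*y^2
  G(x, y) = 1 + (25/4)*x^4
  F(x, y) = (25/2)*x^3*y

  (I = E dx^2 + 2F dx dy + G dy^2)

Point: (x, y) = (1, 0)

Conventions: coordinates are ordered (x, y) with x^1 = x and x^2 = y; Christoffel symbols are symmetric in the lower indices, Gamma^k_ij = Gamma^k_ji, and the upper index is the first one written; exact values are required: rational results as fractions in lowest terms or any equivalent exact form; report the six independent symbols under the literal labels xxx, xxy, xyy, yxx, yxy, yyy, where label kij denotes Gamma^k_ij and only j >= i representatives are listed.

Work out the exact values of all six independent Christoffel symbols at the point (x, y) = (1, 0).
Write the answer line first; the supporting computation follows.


Answer: Gamma_xxx = 0, Gamma_xxy = 0, Gamma_xyy = 0, Gamma_yxx = 0, Gamma_yxy = 50/29, Gamma_yyy = 0

E = 1, F = 0, G = 29/4 at the point
E_x = 0, E_y = 0, F_x = 0, F_y = 25/2, G_x = 25, G_y = 0
EG - F^2 = 29/4;  g^inv = (4/29) * [[29/4, 0], [0, 1]]
first-kind symbols [ij,l] = (1/2)(d_i g_jl + d_j g_il - d_l g_ij): [xx,x] = E_x/2 = 0, [xx,y] = F_x - E_y/2 = 0, [xy,x] = E_y/2 = 0, [xy,y] = G_x/2 = 25/2, [yy,x] = F_y - G_x/2 = 0, [yy,y] = G_y/2 = 0
Gamma^x_ij = (G*[ij,x] - F*[ij,y])/(EG - F^2), Gamma^y_ij = (E*[ij,y] - F*[ij,x])/(EG - F^2)


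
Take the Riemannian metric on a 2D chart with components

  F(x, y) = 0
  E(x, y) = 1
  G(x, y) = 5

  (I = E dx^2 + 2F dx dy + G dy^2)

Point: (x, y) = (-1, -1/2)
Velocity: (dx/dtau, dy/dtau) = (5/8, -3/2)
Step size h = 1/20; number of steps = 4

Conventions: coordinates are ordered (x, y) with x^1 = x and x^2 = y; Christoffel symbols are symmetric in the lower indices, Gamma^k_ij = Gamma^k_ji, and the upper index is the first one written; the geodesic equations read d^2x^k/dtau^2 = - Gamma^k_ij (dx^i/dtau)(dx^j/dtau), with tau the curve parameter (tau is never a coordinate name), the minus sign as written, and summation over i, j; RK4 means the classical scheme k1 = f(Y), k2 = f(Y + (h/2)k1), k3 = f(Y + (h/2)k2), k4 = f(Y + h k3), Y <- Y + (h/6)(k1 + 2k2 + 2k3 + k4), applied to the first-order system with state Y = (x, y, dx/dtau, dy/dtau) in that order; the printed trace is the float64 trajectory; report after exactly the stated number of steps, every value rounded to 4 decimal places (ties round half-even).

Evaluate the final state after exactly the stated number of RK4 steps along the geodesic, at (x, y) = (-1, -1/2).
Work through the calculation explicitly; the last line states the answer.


f(Y) = (dx/dtau, dy/dtau, -Gamma^x_ij Y'^i Y'^j, -Gamma^y_ij Y'^i Y'^j) with the Gammas evaluated at the stage position; h = 0.050000; intermediate values shown to 6 dp
step 0: x = -1.0000, y = -0.5000, dx/dtau = 0.6250, dy/dtau = -1.5000
step 1:
  k1: at (x, y) = (-1.000000, -0.500000), (dx/dtau, dy/dtau) = (0.625000, -1.500000); Gamma_xxx = 0.000000, Gamma_xxy = 0.000000, Gamma_xyy = 0.000000, Gamma_yxx = 0.000000, Gamma_yxy = 0.000000, Gamma_yyy = 0.000000; k1 = (0.625000, -1.500000, 0.000000, 0.000000)
  k2: at (x, y) = (-0.984375, -0.537500), (dx/dtau, dy/dtau) = (0.625000, -1.500000); Gamma_xxx = 0.000000, Gamma_xxy = 0.000000, Gamma_xyy = 0.000000, Gamma_yxx = 0.000000, Gamma_yxy = 0.000000, Gamma_yyy = 0.000000; k2 = (0.625000, -1.500000, 0.000000, 0.000000)
  k3: at (x, y) = (-0.984375, -0.537500), (dx/dtau, dy/dtau) = (0.625000, -1.500000); Gamma_xxx = 0.000000, Gamma_xxy = 0.000000, Gamma_xyy = 0.000000, Gamma_yxx = 0.000000, Gamma_yxy = 0.000000, Gamma_yyy = 0.000000; k3 = (0.625000, -1.500000, 0.000000, 0.000000)
  k4: at (x, y) = (-0.968750, -0.575000), (dx/dtau, dy/dtau) = (0.625000, -1.500000); Gamma_xxx = 0.000000, Gamma_xxy = 0.000000, Gamma_xyy = 0.000000, Gamma_yxx = 0.000000, Gamma_yxy = 0.000000, Gamma_yyy = 0.000000; k4 = (0.625000, -1.500000, 0.000000, 0.000000)
  Y <- Y + (h/6)(k1 + 2k2 + 2k3 + k4): x = -0.9688, y = -0.5750, dx/dtau = 0.6250, dy/dtau = -1.5000
step 2:
  k1: at (x, y) = (-0.968750, -0.575000), (dx/dtau, dy/dtau) = (0.625000, -1.500000); Gamma_xxx = 0.000000, Gamma_xxy = 0.000000, Gamma_xyy = 0.000000, Gamma_yxx = 0.000000, Gamma_yxy = 0.000000, Gamma_yyy = 0.000000; k1 = (0.625000, -1.500000, 0.000000, 0.000000)
  k2: at (x, y) = (-0.953125, -0.612500), (dx/dtau, dy/dtau) = (0.625000, -1.500000); Gamma_xxx = 0.000000, Gamma_xxy = 0.000000, Gamma_xyy = 0.000000, Gamma_yxx = 0.000000, Gamma_yxy = 0.000000, Gamma_yyy = 0.000000; k2 = (0.625000, -1.500000, 0.000000, 0.000000)
  k3: at (x, y) = (-0.953125, -0.612500), (dx/dtau, dy/dtau) = (0.625000, -1.500000); Gamma_xxx = 0.000000, Gamma_xxy = 0.000000, Gamma_xyy = 0.000000, Gamma_yxx = 0.000000, Gamma_yxy = 0.000000, Gamma_yyy = 0.000000; k3 = (0.625000, -1.500000, 0.000000, 0.000000)
  k4: at (x, y) = (-0.937500, -0.650000), (dx/dtau, dy/dtau) = (0.625000, -1.500000); Gamma_xxx = 0.000000, Gamma_xxy = 0.000000, Gamma_xyy = 0.000000, Gamma_yxx = 0.000000, Gamma_yxy = 0.000000, Gamma_yyy = 0.000000; k4 = (0.625000, -1.500000, 0.000000, 0.000000)
  Y <- Y + (h/6)(k1 + 2k2 + 2k3 + k4): x = -0.9375, y = -0.6500, dx/dtau = 0.6250, dy/dtau = -1.5000
step 3:
  k1: at (x, y) = (-0.937500, -0.650000), (dx/dtau, dy/dtau) = (0.625000, -1.500000); Gamma_xxx = 0.000000, Gamma_xxy = 0.000000, Gamma_xyy = 0.000000, Gamma_yxx = 0.000000, Gamma_yxy = 0.000000, Gamma_yyy = 0.000000; k1 = (0.625000, -1.500000, 0.000000, 0.000000)
  k2: at (x, y) = (-0.921875, -0.687500), (dx/dtau, dy/dtau) = (0.625000, -1.500000); Gamma_xxx = 0.000000, Gamma_xxy = 0.000000, Gamma_xyy = 0.000000, Gamma_yxx = 0.000000, Gamma_yxy = 0.000000, Gamma_yyy = 0.000000; k2 = (0.625000, -1.500000, 0.000000, 0.000000)
  k3: at (x, y) = (-0.921875, -0.687500), (dx/dtau, dy/dtau) = (0.625000, -1.500000); Gamma_xxx = 0.000000, Gamma_xxy = 0.000000, Gamma_xyy = 0.000000, Gamma_yxx = 0.000000, Gamma_yxy = 0.000000, Gamma_yyy = 0.000000; k3 = (0.625000, -1.500000, 0.000000, 0.000000)
  k4: at (x, y) = (-0.906250, -0.725000), (dx/dtau, dy/dtau) = (0.625000, -1.500000); Gamma_xxx = 0.000000, Gamma_xxy = 0.000000, Gamma_xyy = 0.000000, Gamma_yxx = 0.000000, Gamma_yxy = 0.000000, Gamma_yyy = 0.000000; k4 = (0.625000, -1.500000, 0.000000, 0.000000)
  Y <- Y + (h/6)(k1 + 2k2 + 2k3 + k4): x = -0.9062, y = -0.7250, dx/dtau = 0.6250, dy/dtau = -1.5000
step 4:
  k1: at (x, y) = (-0.906250, -0.725000), (dx/dtau, dy/dtau) = (0.625000, -1.500000); Gamma_xxx = 0.000000, Gamma_xxy = 0.000000, Gamma_xyy = 0.000000, Gamma_yxx = 0.000000, Gamma_yxy = 0.000000, Gamma_yyy = 0.000000; k1 = (0.625000, -1.500000, 0.000000, 0.000000)
  k2: at (x, y) = (-0.890625, -0.762500), (dx/dtau, dy/dtau) = (0.625000, -1.500000); Gamma_xxx = 0.000000, Gamma_xxy = 0.000000, Gamma_xyy = 0.000000, Gamma_yxx = 0.000000, Gamma_yxy = 0.000000, Gamma_yyy = 0.000000; k2 = (0.625000, -1.500000, 0.000000, 0.000000)
  k3: at (x, y) = (-0.890625, -0.762500), (dx/dtau, dy/dtau) = (0.625000, -1.500000); Gamma_xxx = 0.000000, Gamma_xxy = 0.000000, Gamma_xyy = 0.000000, Gamma_yxx = 0.000000, Gamma_yxy = 0.000000, Gamma_yyy = 0.000000; k3 = (0.625000, -1.500000, 0.000000, 0.000000)
  k4: at (x, y) = (-0.875000, -0.800000), (dx/dtau, dy/dtau) = (0.625000, -1.500000); Gamma_xxx = 0.000000, Gamma_xxy = 0.000000, Gamma_xyy = 0.000000, Gamma_yxx = 0.000000, Gamma_yxy = 0.000000, Gamma_yyy = 0.000000; k4 = (0.625000, -1.500000, 0.000000, 0.000000)
  Y <- Y + (h/6)(k1 + 2k2 + 2k3 + k4): x = -0.8750, y = -0.8000, dx/dtau = 0.6250, dy/dtau = -1.5000

Answer: x = -0.8750, y = -0.8000, dx/dtau = 0.6250, dy/dtau = -1.5000


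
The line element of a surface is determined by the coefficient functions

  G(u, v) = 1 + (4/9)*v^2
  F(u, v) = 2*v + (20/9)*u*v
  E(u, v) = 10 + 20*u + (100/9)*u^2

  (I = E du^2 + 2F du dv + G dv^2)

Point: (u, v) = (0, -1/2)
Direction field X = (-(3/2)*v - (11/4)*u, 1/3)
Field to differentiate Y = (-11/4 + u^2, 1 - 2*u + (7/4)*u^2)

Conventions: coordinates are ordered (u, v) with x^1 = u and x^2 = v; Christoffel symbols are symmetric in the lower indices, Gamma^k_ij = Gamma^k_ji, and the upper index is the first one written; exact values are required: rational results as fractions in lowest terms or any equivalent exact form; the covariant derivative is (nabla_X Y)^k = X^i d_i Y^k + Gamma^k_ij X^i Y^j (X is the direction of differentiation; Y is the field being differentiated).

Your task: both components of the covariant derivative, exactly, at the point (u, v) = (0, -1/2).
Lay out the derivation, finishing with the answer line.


E = 10, F = -1, G = 10/9 at the point
E_u = 20, E_v = 0, F_u = -10/9, F_v = 2, G_u = 0, G_v = -4/9
EG - F^2 = 91/9;  g^inv = (9/91) * [[10/9, 1], [1, 10]]
first-kind symbols [ij,l] = (1/2)(d_i g_jl + d_j g_il - d_l g_ij): [uu,u] = E_u/2 = 10, [uu,v] = F_u - E_v/2 = -10/9, [uv,u] = E_v/2 = 0, [uv,v] = G_u/2 = 0, [vv,u] = F_v - G_u/2 = 2, [vv,v] = G_v/2 = -2/9
Gamma^u_ij = (G*[ij,u] - F*[ij,v])/(EG - F^2), Gamma^v_ij = (E*[ij,v] - F*[ij,u])/(EG - F^2)
Gamma_uuu = 90/91, Gamma_uuv = 0, Gamma_uvv = 18/91, Gamma_vuu = -10/91, Gamma_vuv = 0, Gamma_vvv = -2/91
X = (3/4, 1/3), Y = (-11/4, 1) at the point

Answer: (nabla_X Y)^u = -1437/728, (nabla_X Y)^v = -2797/2184


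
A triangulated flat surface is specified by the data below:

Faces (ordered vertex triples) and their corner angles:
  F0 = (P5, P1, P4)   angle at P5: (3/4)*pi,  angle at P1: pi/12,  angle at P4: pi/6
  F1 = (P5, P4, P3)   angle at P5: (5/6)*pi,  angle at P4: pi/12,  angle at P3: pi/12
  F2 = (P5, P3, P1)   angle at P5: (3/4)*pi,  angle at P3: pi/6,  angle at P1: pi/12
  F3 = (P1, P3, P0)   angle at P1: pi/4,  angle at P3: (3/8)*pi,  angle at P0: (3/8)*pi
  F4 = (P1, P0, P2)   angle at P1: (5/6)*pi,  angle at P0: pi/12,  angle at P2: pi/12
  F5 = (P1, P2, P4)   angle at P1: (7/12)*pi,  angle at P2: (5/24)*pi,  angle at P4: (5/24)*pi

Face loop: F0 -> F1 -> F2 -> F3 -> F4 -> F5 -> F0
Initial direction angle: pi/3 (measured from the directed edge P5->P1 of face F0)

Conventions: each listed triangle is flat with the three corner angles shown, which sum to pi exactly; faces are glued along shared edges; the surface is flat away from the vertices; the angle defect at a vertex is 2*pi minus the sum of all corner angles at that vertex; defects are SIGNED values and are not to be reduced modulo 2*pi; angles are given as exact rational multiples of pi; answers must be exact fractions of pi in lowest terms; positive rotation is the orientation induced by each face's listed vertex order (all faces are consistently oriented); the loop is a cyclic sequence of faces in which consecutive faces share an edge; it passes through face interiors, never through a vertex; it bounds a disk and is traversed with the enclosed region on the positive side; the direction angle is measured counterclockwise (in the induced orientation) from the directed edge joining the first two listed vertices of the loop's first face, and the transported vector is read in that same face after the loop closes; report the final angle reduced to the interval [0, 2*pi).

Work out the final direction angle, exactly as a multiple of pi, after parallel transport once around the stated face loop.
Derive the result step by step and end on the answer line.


enclosed vertex P1: corner angles sum to (11/6)*pi, defect = 2*pi - (11/6)*pi = pi/6
enclosed vertex P5: corner angles sum to (7/3)*pi, defect = 2*pi - (7/3)*pi = -pi/3
transport around the loop rotates by the sum of enclosed defects; add to the initial angle mod 2*pi
final angle = pi/3 - pi/6 = pi/6 (mod 2*pi)

Answer: final direction angle = pi/6


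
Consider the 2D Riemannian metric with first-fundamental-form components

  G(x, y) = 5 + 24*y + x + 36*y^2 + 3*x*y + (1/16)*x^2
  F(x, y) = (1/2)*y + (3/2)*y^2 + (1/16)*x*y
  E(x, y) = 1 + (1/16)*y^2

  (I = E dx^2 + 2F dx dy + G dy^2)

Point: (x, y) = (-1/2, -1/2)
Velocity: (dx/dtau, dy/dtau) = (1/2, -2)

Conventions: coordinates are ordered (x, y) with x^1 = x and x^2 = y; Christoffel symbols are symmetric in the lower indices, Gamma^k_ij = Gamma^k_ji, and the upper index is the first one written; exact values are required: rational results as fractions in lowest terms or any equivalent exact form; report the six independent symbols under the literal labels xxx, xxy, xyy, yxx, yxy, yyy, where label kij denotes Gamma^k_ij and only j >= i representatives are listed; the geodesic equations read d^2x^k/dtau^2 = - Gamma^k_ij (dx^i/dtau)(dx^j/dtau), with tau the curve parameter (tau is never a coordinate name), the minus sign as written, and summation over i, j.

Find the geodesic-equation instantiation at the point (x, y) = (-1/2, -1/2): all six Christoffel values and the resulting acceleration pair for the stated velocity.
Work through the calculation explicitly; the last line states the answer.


E = 65/64, F = 9/64, G = 145/64 at the point
E_x = 0, E_y = -1/16, F_x = -1/32, F_y = -33/32, G_x = -9/16, G_y = -27/2
EG - F^2 = 73/32;  g^inv = (32/73) * [[145/64, -9/64], [-9/64, 65/64]]
first-kind symbols [ij,l] = (1/2)(d_i g_jl + d_j g_il - d_l g_ij): [xx,x] = E_x/2 = 0, [xx,y] = F_x - E_y/2 = 0, [xy,x] = E_y/2 = -1/32, [xy,y] = G_x/2 = -9/32, [yy,x] = F_y - G_x/2 = -3/4, [yy,y] = G_y/2 = -27/4
Gamma^x_ij = (G*[ij,x] - F*[ij,y])/(EG - F^2), Gamma^y_ij = (E*[ij,y] - F*[ij,x])/(EG - F^2)
Gamma_xxx = 0, Gamma_xxy = -1/73, Gamma_xyy = -24/73, Gamma_yxx = 0, Gamma_yxy = -9/73, Gamma_yyy = -216/73
d^2x/dtau^2 = -(Gamma_xxx*(1/2)^2 + 2*Gamma_xxy*(1/2)*(-2) + Gamma_xyy*(-2)^2) = 94/73
d^2y/dtau^2 = -(Gamma_yxx*(1/2)^2 + 2*Gamma_yxy*(1/2)*(-2) + Gamma_yyy*(-2)^2) = 846/73

Answer: Gamma_xxx = 0, Gamma_xxy = -1/73, Gamma_xyy = -24/73, Gamma_yxx = 0, Gamma_yxy = -9/73, Gamma_yyy = -216/73; accelerations (d^2x/dtau^2, d^2y/dtau^2) = (94/73, 846/73)


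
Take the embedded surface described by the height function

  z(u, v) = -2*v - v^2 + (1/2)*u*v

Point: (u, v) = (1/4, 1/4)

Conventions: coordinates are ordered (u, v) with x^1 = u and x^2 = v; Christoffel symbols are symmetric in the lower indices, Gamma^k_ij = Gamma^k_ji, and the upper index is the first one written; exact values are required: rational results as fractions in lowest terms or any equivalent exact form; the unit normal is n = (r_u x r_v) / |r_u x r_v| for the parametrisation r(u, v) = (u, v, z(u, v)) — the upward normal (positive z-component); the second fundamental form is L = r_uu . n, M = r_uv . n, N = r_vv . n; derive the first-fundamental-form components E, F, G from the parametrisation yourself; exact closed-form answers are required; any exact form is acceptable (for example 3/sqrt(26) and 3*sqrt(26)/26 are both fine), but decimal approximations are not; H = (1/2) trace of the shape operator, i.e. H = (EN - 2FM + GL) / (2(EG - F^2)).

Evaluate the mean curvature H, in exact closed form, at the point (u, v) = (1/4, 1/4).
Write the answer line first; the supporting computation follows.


Answer: H = -37*sqrt(426)/15123

z_u = 1/8, z_v = -19/8, z_uu = 0, z_uv = 1/2, z_vv = -2
E = 65/64, F = -19/64, G = 425/64; answer radicand W^2 = 213/32
unnormalised second-form numerators: l = 0, m = 1/2, n = -2; L = l/sqrt(213/32), and similarly M = m/sqrt(W^2), N = n/sqrt(W^2)
H = (E*n - 2*F*m + G*l) / (2*(EG - F^2)*sqrt(W^2)); E*n - 2*F*m + G*l = -111/64, EG - F^2 = 213/32, so H = (-37/284)/sqrt(213/32)


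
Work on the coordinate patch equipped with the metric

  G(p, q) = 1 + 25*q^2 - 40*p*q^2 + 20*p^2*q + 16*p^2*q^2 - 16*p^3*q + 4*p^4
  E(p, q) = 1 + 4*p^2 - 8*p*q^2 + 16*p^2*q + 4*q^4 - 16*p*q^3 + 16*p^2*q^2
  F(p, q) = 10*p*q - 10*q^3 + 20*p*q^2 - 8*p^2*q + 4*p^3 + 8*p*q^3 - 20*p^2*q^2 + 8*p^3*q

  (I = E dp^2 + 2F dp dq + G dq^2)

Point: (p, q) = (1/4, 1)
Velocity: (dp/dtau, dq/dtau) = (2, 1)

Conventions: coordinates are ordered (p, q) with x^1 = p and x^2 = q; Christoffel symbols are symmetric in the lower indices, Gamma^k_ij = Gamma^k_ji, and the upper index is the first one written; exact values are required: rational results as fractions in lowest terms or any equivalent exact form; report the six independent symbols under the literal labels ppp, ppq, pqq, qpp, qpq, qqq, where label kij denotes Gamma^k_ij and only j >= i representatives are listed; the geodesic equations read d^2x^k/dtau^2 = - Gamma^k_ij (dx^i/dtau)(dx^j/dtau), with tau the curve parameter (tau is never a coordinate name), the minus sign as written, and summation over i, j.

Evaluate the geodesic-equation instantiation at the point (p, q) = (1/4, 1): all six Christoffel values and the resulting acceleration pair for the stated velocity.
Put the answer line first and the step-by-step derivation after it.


Answer: Gamma_ppp = -192/1169, Gamma_ppq = 96/1169, Gamma_pqq = -128/1169, Gamma_qpp = 1584/1169, Gamma_qpq = -792/1169, Gamma_qqq = 1056/1169; accelerations (d^2p/dtau^2, d^2q/dtau^2) = (512/1169, -4224/1169)

E = 5/4, F = -33/16, G = 1153/64 at the point
E_p = -6, E_q = 3, F_p = 105/4, F_q = -115/8, G_p = -99/4, G_q = 33
EG - F^2 = 1169/64;  g^inv = (64/1169) * [[1153/64, 33/16], [33/16, 5/4]]
first-kind symbols [ij,l] = (1/2)(d_i g_jl + d_j g_il - d_l g_ij): [pp,p] = E_p/2 = -3, [pp,q] = F_p - E_q/2 = 99/4, [pq,p] = E_q/2 = 3/2, [pq,q] = G_p/2 = -99/8, [qq,p] = F_q - G_p/2 = -2, [qq,q] = G_q/2 = 33/2
Gamma^p_ij = (G*[ij,p] - F*[ij,q])/(EG - F^2), Gamma^q_ij = (E*[ij,q] - F*[ij,p])/(EG - F^2)
Gamma_ppp = -192/1169, Gamma_ppq = 96/1169, Gamma_pqq = -128/1169, Gamma_qpp = 1584/1169, Gamma_qpq = -792/1169, Gamma_qqq = 1056/1169
d^2p/dtau^2 = -(Gamma_ppp*(2)^2 + 2*Gamma_ppq*(2)*(1) + Gamma_pqq*(1)^2) = 512/1169
d^2q/dtau^2 = -(Gamma_qpp*(2)^2 + 2*Gamma_qpq*(2)*(1) + Gamma_qqq*(1)^2) = -4224/1169


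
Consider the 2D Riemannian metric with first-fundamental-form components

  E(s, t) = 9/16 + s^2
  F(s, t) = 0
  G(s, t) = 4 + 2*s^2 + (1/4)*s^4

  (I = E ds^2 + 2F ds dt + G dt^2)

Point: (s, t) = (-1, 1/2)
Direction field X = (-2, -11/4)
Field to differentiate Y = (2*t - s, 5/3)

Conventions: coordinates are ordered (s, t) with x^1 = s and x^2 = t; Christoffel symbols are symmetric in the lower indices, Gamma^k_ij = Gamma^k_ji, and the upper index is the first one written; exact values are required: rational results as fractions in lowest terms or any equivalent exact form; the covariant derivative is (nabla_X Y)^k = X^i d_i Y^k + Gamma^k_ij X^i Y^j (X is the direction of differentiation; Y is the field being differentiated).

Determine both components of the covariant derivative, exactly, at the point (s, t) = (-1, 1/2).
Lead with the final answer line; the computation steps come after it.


Answer: (nabla_X Y)^s = -1241/150, (nabla_X Y)^t = 53/15

E = 25/16, F = 0, G = 25/4 at the point
E_s = -2, E_t = 0, F_s = 0, F_t = 0, G_s = -5, G_t = 0
EG - F^2 = 625/64;  g^inv = (64/625) * [[25/4, 0], [0, 25/16]]
first-kind symbols [ij,l] = (1/2)(d_i g_jl + d_j g_il - d_l g_ij): [ss,s] = E_s/2 = -1, [ss,t] = F_s - E_t/2 = 0, [st,s] = E_t/2 = 0, [st,t] = G_s/2 = -5/2, [tt,s] = F_t - G_s/2 = 5/2, [tt,t] = G_t/2 = 0
Gamma^s_ij = (G*[ij,s] - F*[ij,t])/(EG - F^2), Gamma^t_ij = (E*[ij,t] - F*[ij,s])/(EG - F^2)
Gamma_sss = -16/25, Gamma_sst = 0, Gamma_stt = 8/5, Gamma_tss = 0, Gamma_tst = -2/5, Gamma_ttt = 0
X = (-2, -11/4), Y = (2, 5/3) at the point


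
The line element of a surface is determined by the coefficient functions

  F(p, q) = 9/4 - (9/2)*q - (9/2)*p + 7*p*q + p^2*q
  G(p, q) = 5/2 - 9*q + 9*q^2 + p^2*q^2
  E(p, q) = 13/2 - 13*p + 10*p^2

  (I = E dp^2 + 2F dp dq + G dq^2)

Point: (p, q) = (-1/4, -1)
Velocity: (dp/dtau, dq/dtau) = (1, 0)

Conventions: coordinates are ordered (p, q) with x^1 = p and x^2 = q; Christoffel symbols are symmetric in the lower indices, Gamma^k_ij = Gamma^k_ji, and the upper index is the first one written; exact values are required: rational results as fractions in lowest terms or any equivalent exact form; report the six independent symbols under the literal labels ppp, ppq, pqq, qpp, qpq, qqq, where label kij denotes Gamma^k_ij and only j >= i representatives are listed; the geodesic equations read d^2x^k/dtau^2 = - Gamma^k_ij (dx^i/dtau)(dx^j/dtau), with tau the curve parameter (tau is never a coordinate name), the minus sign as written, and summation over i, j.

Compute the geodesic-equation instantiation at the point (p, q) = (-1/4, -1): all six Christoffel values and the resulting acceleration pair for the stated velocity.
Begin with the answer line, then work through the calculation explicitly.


Answer: Gamma_ppp = -20448/31205, Gamma_ppq = 612/31205, Gamma_pqq = 1946/31205, Gamma_qpp = -7184/31205, Gamma_qpq = -664/31205, Gamma_qqq = -21487/31205; accelerations (d^2p/dtau^2, d^2q/dtau^2) = (20448/31205, 7184/31205)

E = 83/8, F = 153/16, G = 329/16 at the point
E_p = -18, E_q = 0, F_p = -11, F_q = -99/16, G_p = -1/2, G_q = -217/8
EG - F^2 = 31205/256;  g^inv = (256/31205) * [[329/16, -153/16], [-153/16, 83/8]]
first-kind symbols [ij,l] = (1/2)(d_i g_jl + d_j g_il - d_l g_ij): [pp,p] = E_p/2 = -9, [pp,q] = F_p - E_q/2 = -11, [pq,p] = E_q/2 = 0, [pq,q] = G_p/2 = -1/4, [qq,p] = F_q - G_p/2 = -95/16, [qq,q] = G_q/2 = -217/16
Gamma^p_ij = (G*[ij,p] - F*[ij,q])/(EG - F^2), Gamma^q_ij = (E*[ij,q] - F*[ij,p])/(EG - F^2)
Gamma_ppp = -20448/31205, Gamma_ppq = 612/31205, Gamma_pqq = 1946/31205, Gamma_qpp = -7184/31205, Gamma_qpq = -664/31205, Gamma_qqq = -21487/31205
d^2p/dtau^2 = -(Gamma_ppp*(1)^2 + 2*Gamma_ppq*(1)*(0) + Gamma_pqq*(0)^2) = 20448/31205
d^2q/dtau^2 = -(Gamma_qpp*(1)^2 + 2*Gamma_qpq*(1)*(0) + Gamma_qqq*(0)^2) = 7184/31205


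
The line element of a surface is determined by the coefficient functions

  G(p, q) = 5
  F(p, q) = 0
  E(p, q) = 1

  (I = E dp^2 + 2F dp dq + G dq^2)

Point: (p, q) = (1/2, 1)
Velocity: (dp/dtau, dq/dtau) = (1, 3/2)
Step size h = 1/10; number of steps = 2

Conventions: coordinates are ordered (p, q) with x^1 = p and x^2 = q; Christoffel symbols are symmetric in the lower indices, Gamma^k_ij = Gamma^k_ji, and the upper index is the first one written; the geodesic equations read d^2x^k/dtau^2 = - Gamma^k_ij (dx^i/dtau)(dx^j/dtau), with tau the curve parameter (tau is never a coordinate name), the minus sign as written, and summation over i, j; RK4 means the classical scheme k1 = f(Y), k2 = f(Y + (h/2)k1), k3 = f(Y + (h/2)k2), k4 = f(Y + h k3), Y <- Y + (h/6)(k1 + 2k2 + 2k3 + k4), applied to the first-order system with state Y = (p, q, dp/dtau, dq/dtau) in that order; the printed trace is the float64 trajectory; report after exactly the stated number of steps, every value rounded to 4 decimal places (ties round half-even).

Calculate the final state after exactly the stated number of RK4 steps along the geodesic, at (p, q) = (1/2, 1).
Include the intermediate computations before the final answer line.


f(Y) = (dp/dtau, dq/dtau, -Gamma^p_ij Y'^i Y'^j, -Gamma^q_ij Y'^i Y'^j) with the Gammas evaluated at the stage position; h = 0.100000; intermediate values shown to 6 dp
step 0: p = 0.5000, q = 1.0000, dp/dtau = 1.0000, dq/dtau = 1.5000
step 1:
  k1: at (p, q) = (0.500000, 1.000000), (dp/dtau, dq/dtau) = (1.000000, 1.500000); Gamma_ppp = 0.000000, Gamma_ppq = 0.000000, Gamma_pqq = 0.000000, Gamma_qpp = 0.000000, Gamma_qpq = 0.000000, Gamma_qqq = 0.000000; k1 = (1.000000, 1.500000, 0.000000, 0.000000)
  k2: at (p, q) = (0.550000, 1.075000), (dp/dtau, dq/dtau) = (1.000000, 1.500000); Gamma_ppp = 0.000000, Gamma_ppq = 0.000000, Gamma_pqq = 0.000000, Gamma_qpp = 0.000000, Gamma_qpq = 0.000000, Gamma_qqq = 0.000000; k2 = (1.000000, 1.500000, 0.000000, 0.000000)
  k3: at (p, q) = (0.550000, 1.075000), (dp/dtau, dq/dtau) = (1.000000, 1.500000); Gamma_ppp = 0.000000, Gamma_ppq = 0.000000, Gamma_pqq = 0.000000, Gamma_qpp = 0.000000, Gamma_qpq = 0.000000, Gamma_qqq = 0.000000; k3 = (1.000000, 1.500000, 0.000000, 0.000000)
  k4: at (p, q) = (0.600000, 1.150000), (dp/dtau, dq/dtau) = (1.000000, 1.500000); Gamma_ppp = 0.000000, Gamma_ppq = 0.000000, Gamma_pqq = 0.000000, Gamma_qpp = 0.000000, Gamma_qpq = 0.000000, Gamma_qqq = 0.000000; k4 = (1.000000, 1.500000, 0.000000, 0.000000)
  Y <- Y + (h/6)(k1 + 2k2 + 2k3 + k4): p = 0.6000, q = 1.1500, dp/dtau = 1.0000, dq/dtau = 1.5000
step 2:
  k1: at (p, q) = (0.600000, 1.150000), (dp/dtau, dq/dtau) = (1.000000, 1.500000); Gamma_ppp = 0.000000, Gamma_ppq = 0.000000, Gamma_pqq = 0.000000, Gamma_qpp = 0.000000, Gamma_qpq = 0.000000, Gamma_qqq = 0.000000; k1 = (1.000000, 1.500000, 0.000000, 0.000000)
  k2: at (p, q) = (0.650000, 1.225000), (dp/dtau, dq/dtau) = (1.000000, 1.500000); Gamma_ppp = 0.000000, Gamma_ppq = 0.000000, Gamma_pqq = 0.000000, Gamma_qpp = 0.000000, Gamma_qpq = 0.000000, Gamma_qqq = 0.000000; k2 = (1.000000, 1.500000, 0.000000, 0.000000)
  k3: at (p, q) = (0.650000, 1.225000), (dp/dtau, dq/dtau) = (1.000000, 1.500000); Gamma_ppp = 0.000000, Gamma_ppq = 0.000000, Gamma_pqq = 0.000000, Gamma_qpp = 0.000000, Gamma_qpq = 0.000000, Gamma_qqq = 0.000000; k3 = (1.000000, 1.500000, 0.000000, 0.000000)
  k4: at (p, q) = (0.700000, 1.300000), (dp/dtau, dq/dtau) = (1.000000, 1.500000); Gamma_ppp = 0.000000, Gamma_ppq = 0.000000, Gamma_pqq = 0.000000, Gamma_qpp = 0.000000, Gamma_qpq = 0.000000, Gamma_qqq = 0.000000; k4 = (1.000000, 1.500000, 0.000000, 0.000000)
  Y <- Y + (h/6)(k1 + 2k2 + 2k3 + k4): p = 0.7000, q = 1.3000, dp/dtau = 1.0000, dq/dtau = 1.5000

Answer: p = 0.7000, q = 1.3000, dp/dtau = 1.0000, dq/dtau = 1.5000
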